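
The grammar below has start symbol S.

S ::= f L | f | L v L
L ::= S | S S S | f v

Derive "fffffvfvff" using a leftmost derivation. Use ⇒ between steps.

S ⇒ fL ⇒ fS ⇒ ffL ⇒ ffSSS ⇒ ffLvLSS ⇒ ffSSSvLSS ⇒ fffSSvLSS ⇒ ffffSvLSS ⇒ fffffvLSS ⇒ fffffvfvSS ⇒ fffffvfvfS ⇒ fffffvfvff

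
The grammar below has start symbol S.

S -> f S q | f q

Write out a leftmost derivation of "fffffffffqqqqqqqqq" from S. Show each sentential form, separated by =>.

S=>fSq=>ffSqq=>fffSqqq=>ffffSqqqq=>fffffSqqqqq=>ffffffSqqqqqq=>fffffffSqqqqqqq=>ffffffffSqqqqqqqq=>fffffffffqqqqqqqqq

S => fSq   [S -> f S q]
fSq => ffSqq   [S -> f S q]
ffSqq => fffSqqq   [S -> f S q]
fffSqqq => ffffSqqqq   [S -> f S q]
ffffSqqqq => fffffSqqqqq   [S -> f S q]
fffffSqqqqq => ffffffSqqqqqq   [S -> f S q]
ffffffSqqqqqq => fffffffSqqqqqqq   [S -> f S q]
fffffffSqqqqqqq => ffffffffSqqqqqqqq   [S -> f S q]
ffffffffSqqqqqqqq => fffffffffqqqqqqqqq   [S -> f q]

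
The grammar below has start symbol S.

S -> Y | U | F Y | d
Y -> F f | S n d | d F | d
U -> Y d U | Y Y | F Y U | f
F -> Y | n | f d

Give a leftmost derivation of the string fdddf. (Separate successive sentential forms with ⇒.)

S ⇒ FY   [S -> F Y]
FY ⇒ fdY   [F -> f d]
fdY ⇒ fddF   [Y -> d F]
fddF ⇒ fddY   [F -> Y]
fddY ⇒ fddFf   [Y -> F f]
fddFf ⇒ fddYf   [F -> Y]
fddYf ⇒ fdddf   [Y -> d]

S⇒FY⇒fdY⇒fddF⇒fddY⇒fddFf⇒fddYf⇒fdddf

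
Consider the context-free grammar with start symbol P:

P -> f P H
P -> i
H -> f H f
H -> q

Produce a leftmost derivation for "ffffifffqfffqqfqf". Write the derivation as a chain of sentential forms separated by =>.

P => fPH => ffPHH => fffPHHH => ffffPHHHH => ffffiHHHH => ffffifHfHHH => ffffiffHffHHH => ffffifffHfffHHH => ffffifffqfffHHH => ffffifffqfffqHH => ffffifffqfffqqH => ffffifffqfffqqfHf => ffffifffqfffqqfqf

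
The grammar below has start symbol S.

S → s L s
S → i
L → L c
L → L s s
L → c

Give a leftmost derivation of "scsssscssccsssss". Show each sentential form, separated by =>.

S=>sLs=>sLsss=>sLsssss=>sLcsssss=>sLccsssss=>sLssccsssss=>sLcssccsssss=>sLsscssccsssss=>sLsssscssccsssss=>scsssscssccsssss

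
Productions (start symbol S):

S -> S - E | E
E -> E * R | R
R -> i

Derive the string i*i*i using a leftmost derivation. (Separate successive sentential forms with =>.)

S => E => E*R => E*R*R => R*R*R => i*R*R => i*i*R => i*i*i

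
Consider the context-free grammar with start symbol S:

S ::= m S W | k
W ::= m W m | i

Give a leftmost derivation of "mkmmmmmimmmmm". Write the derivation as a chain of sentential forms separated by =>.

S => mSW => mkW => mkmWm => mkmmWmm => mkmmmWmmm => mkmmmmWmmmm => mkmmmmmWmmmmm => mkmmmmmimmmmm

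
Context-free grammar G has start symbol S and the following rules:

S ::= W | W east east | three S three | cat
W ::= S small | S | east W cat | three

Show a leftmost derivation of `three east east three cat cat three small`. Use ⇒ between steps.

S ⇒ W ⇒ S small ⇒ three S three small ⇒ three W three small ⇒ three east W cat three small ⇒ three east east W cat cat three small ⇒ three east east three cat cat three small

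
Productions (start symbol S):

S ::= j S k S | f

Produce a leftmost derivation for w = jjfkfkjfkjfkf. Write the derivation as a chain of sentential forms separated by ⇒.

S ⇒ jSkS ⇒ jjSkSkS ⇒ jjfkSkS ⇒ jjfkfkS ⇒ jjfkfkjSkS ⇒ jjfkfkjfkS ⇒ jjfkfkjfkjSkS ⇒ jjfkfkjfkjfkS ⇒ jjfkfkjfkjfkf

S ⇒ jSkS   [S ::= j S k S]
jSkS ⇒ jjSkSkS   [S ::= j S k S]
jjSkSkS ⇒ jjfkSkS   [S ::= f]
jjfkSkS ⇒ jjfkfkS   [S ::= f]
jjfkfkS ⇒ jjfkfkjSkS   [S ::= j S k S]
jjfkfkjSkS ⇒ jjfkfkjfkS   [S ::= f]
jjfkfkjfkS ⇒ jjfkfkjfkjSkS   [S ::= j S k S]
jjfkfkjfkjSkS ⇒ jjfkfkjfkjfkS   [S ::= f]
jjfkfkjfkjfkS ⇒ jjfkfkjfkjfkf   [S ::= f]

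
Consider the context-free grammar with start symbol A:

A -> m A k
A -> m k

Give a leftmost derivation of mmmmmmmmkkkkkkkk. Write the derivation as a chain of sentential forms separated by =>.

A => mAk   [A -> m A k]
mAk => mmAkk   [A -> m A k]
mmAkk => mmmAkkk   [A -> m A k]
mmmAkkk => mmmmAkkkk   [A -> m A k]
mmmmAkkkk => mmmmmAkkkkk   [A -> m A k]
mmmmmAkkkkk => mmmmmmAkkkkkk   [A -> m A k]
mmmmmmAkkkkkk => mmmmmmmAkkkkkkk   [A -> m A k]
mmmmmmmAkkkkkkk => mmmmmmmmkkkkkkkk   [A -> m k]

A => mAk => mmAkk => mmmAkkk => mmmmAkkkk => mmmmmAkkkkk => mmmmmmAkkkkkk => mmmmmmmAkkkkkkk => mmmmmmmmkkkkkkkk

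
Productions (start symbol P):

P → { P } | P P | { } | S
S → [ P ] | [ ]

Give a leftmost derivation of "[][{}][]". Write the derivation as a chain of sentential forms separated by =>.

P => PP => SP => []P => []PP => []SP => [][P]P => [][{}]P => [][{}]S => [][{}][]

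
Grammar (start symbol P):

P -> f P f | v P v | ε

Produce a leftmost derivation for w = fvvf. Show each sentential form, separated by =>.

P => fPf => fvPvf => fvvf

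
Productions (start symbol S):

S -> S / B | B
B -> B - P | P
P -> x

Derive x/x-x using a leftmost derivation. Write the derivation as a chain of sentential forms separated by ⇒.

S⇒S/B⇒B/B⇒P/B⇒x/B⇒x/B-P⇒x/P-P⇒x/x-P⇒x/x-x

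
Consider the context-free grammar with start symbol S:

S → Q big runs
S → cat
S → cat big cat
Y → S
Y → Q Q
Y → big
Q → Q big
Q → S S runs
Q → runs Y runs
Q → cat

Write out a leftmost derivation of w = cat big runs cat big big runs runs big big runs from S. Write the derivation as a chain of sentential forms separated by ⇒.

S ⇒ Q big runs ⇒ Q big big runs ⇒ S S runs big big runs ⇒ Q big runs S runs big big runs ⇒ cat big runs S runs big big runs ⇒ cat big runs Q big runs runs big big runs ⇒ cat big runs Q big big runs runs big big runs ⇒ cat big runs cat big big runs runs big big runs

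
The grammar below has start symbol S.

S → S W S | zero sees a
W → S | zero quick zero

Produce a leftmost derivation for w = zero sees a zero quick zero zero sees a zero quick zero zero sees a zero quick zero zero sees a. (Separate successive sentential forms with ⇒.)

S ⇒ S W S   [S → S W S]
S W S ⇒ S W S W S   [S → S W S]
S W S W S ⇒ S W S W S W S   [S → S W S]
S W S W S W S ⇒ zero sees a W S W S W S   [S → zero sees a]
zero sees a W S W S W S ⇒ zero sees a zero quick zero S W S W S   [W → zero quick zero]
zero sees a zero quick zero S W S W S ⇒ zero sees a zero quick zero zero sees a W S W S   [S → zero sees a]
zero sees a zero quick zero zero sees a W S W S ⇒ zero sees a zero quick zero zero sees a zero quick zero S W S   [W → zero quick zero]
zero sees a zero quick zero zero sees a zero quick zero S W S ⇒ zero sees a zero quick zero zero sees a zero quick zero zero sees a W S   [S → zero sees a]
zero sees a zero quick zero zero sees a zero quick zero zero sees a W S ⇒ zero sees a zero quick zero zero sees a zero quick zero zero sees a zero quick zero S   [W → zero quick zero]
zero sees a zero quick zero zero sees a zero quick zero zero sees a zero quick zero S ⇒ zero sees a zero quick zero zero sees a zero quick zero zero sees a zero quick zero zero sees a   [S → zero sees a]

S ⇒ S W S ⇒ S W S W S ⇒ S W S W S W S ⇒ zero sees a W S W S W S ⇒ zero sees a zero quick zero S W S W S ⇒ zero sees a zero quick zero zero sees a W S W S ⇒ zero sees a zero quick zero zero sees a zero quick zero S W S ⇒ zero sees a zero quick zero zero sees a zero quick zero zero sees a W S ⇒ zero sees a zero quick zero zero sees a zero quick zero zero sees a zero quick zero S ⇒ zero sees a zero quick zero zero sees a zero quick zero zero sees a zero quick zero zero sees a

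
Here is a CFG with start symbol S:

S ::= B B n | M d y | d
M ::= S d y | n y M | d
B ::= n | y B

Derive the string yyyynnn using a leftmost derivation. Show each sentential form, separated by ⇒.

S ⇒ BBn   [S ::= B B n]
BBn ⇒ yBBn   [B ::= y B]
yBBn ⇒ yyBBn   [B ::= y B]
yyBBn ⇒ yyyBBn   [B ::= y B]
yyyBBn ⇒ yyyyBBn   [B ::= y B]
yyyyBBn ⇒ yyyynBn   [B ::= n]
yyyynBn ⇒ yyyynnn   [B ::= n]

S ⇒ BBn ⇒ yBBn ⇒ yyBBn ⇒ yyyBBn ⇒ yyyyBBn ⇒ yyyynBn ⇒ yyyynnn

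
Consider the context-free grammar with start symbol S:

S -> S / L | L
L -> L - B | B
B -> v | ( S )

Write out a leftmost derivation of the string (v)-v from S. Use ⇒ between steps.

S ⇒ L   [S -> L]
L ⇒ L-B   [L -> L - B]
L-B ⇒ B-B   [L -> B]
B-B ⇒ (S)-B   [B -> ( S )]
(S)-B ⇒ (L)-B   [S -> L]
(L)-B ⇒ (B)-B   [L -> B]
(B)-B ⇒ (v)-B   [B -> v]
(v)-B ⇒ (v)-v   [B -> v]

S ⇒ L ⇒ L-B ⇒ B-B ⇒ (S)-B ⇒ (L)-B ⇒ (B)-B ⇒ (v)-B ⇒ (v)-v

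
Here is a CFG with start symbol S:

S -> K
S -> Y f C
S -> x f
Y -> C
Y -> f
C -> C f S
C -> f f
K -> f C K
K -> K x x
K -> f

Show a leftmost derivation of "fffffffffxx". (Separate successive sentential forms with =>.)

S=>K=>fCK=>fCfSK=>ffffSK=>ffffYfCK=>ffffffCK=>ffffffffK=>ffffffffKxx=>fffffffffxx

S => K   [S -> K]
K => fCK   [K -> f C K]
fCK => fCfSK   [C -> C f S]
fCfSK => ffffSK   [C -> f f]
ffffSK => ffffYfCK   [S -> Y f C]
ffffYfCK => ffffffCK   [Y -> f]
ffffffCK => ffffffffK   [C -> f f]
ffffffffK => ffffffffKxx   [K -> K x x]
ffffffffKxx => fffffffffxx   [K -> f]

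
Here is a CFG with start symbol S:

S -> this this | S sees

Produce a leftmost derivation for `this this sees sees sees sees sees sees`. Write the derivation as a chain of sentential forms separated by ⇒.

S ⇒ S sees ⇒ S sees sees ⇒ S sees sees sees ⇒ S sees sees sees sees ⇒ S sees sees sees sees sees ⇒ S sees sees sees sees sees sees ⇒ this this sees sees sees sees sees sees

S ⇒ S sees   [S -> S sees]
S sees ⇒ S sees sees   [S -> S sees]
S sees sees ⇒ S sees sees sees   [S -> S sees]
S sees sees sees ⇒ S sees sees sees sees   [S -> S sees]
S sees sees sees sees ⇒ S sees sees sees sees sees   [S -> S sees]
S sees sees sees sees sees ⇒ S sees sees sees sees sees sees   [S -> S sees]
S sees sees sees sees sees sees ⇒ this this sees sees sees sees sees sees   [S -> this this]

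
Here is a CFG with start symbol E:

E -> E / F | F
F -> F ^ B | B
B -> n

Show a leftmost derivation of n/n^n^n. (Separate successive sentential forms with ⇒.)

E ⇒ E/F   [E -> E / F]
E/F ⇒ F/F   [E -> F]
F/F ⇒ B/F   [F -> B]
B/F ⇒ n/F   [B -> n]
n/F ⇒ n/F^B   [F -> F ^ B]
n/F^B ⇒ n/F^B^B   [F -> F ^ B]
n/F^B^B ⇒ n/B^B^B   [F -> B]
n/B^B^B ⇒ n/n^B^B   [B -> n]
n/n^B^B ⇒ n/n^n^B   [B -> n]
n/n^n^B ⇒ n/n^n^n   [B -> n]

E ⇒ E/F ⇒ F/F ⇒ B/F ⇒ n/F ⇒ n/F^B ⇒ n/F^B^B ⇒ n/B^B^B ⇒ n/n^B^B ⇒ n/n^n^B ⇒ n/n^n^n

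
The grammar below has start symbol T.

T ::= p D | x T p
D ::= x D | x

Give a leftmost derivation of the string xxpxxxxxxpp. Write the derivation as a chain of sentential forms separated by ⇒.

T⇒xTp⇒xxTpp⇒xxpDpp⇒xxpxDpp⇒xxpxxDpp⇒xxpxxxDpp⇒xxpxxxxDpp⇒xxpxxxxxDpp⇒xxpxxxxxxpp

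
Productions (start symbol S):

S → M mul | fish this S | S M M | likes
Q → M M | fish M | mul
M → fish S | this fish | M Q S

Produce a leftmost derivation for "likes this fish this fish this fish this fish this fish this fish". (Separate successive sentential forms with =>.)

S => S M M => S M M M M => S M M M M M M => likes M M M M M M => likes this fish M M M M M => likes this fish this fish M M M M => likes this fish this fish this fish M M M => likes this fish this fish this fish this fish M M => likes this fish this fish this fish this fish this fish M => likes this fish this fish this fish this fish this fish this fish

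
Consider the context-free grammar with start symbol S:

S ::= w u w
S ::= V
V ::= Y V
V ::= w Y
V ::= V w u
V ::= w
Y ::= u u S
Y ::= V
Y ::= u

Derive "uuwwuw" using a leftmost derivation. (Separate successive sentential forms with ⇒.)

S⇒V⇒YV⇒uuSV⇒uuVV⇒uuwYV⇒uuwVV⇒uuwwYV⇒uuwwuV⇒uuwwuw

S ⇒ V   [S ::= V]
V ⇒ YV   [V ::= Y V]
YV ⇒ uuSV   [Y ::= u u S]
uuSV ⇒ uuVV   [S ::= V]
uuVV ⇒ uuwYV   [V ::= w Y]
uuwYV ⇒ uuwVV   [Y ::= V]
uuwVV ⇒ uuwwYV   [V ::= w Y]
uuwwYV ⇒ uuwwuV   [Y ::= u]
uuwwuV ⇒ uuwwuw   [V ::= w]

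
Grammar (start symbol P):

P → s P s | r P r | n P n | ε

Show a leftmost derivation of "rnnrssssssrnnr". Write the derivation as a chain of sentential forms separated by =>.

P => rPr   [P → r P r]
rPr => rnPnr   [P → n P n]
rnPnr => rnnPnnr   [P → n P n]
rnnPnnr => rnnrPrnnr   [P → r P r]
rnnrPrnnr => rnnrsPsrnnr   [P → s P s]
rnnrsPsrnnr => rnnrssPssrnnr   [P → s P s]
rnnrssPssrnnr => rnnrsssPsssrnnr   [P → s P s]
rnnrsssPsssrnnr => rnnrssssssrnnr   [P → ε]

P => rPr => rnPnr => rnnPnnr => rnnrPrnnr => rnnrsPsrnnr => rnnrssPssrnnr => rnnrsssPsssrnnr => rnnrssssssrnnr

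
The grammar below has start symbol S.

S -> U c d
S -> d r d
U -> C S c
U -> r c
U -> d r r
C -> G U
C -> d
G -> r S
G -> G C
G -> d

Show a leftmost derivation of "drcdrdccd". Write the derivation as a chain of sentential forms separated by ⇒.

S ⇒ Ucd   [S -> U c d]
Ucd ⇒ CSccd   [U -> C S c]
CSccd ⇒ GUSccd   [C -> G U]
GUSccd ⇒ dUSccd   [G -> d]
dUSccd ⇒ drcSccd   [U -> r c]
drcSccd ⇒ drcdrdccd   [S -> d r d]

S ⇒ Ucd ⇒ CSccd ⇒ GUSccd ⇒ dUSccd ⇒ drcSccd ⇒ drcdrdccd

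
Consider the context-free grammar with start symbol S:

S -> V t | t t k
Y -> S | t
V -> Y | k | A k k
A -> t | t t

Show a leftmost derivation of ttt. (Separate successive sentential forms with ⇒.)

S ⇒ Vt ⇒ Yt ⇒ St ⇒ Vtt ⇒ Ytt ⇒ ttt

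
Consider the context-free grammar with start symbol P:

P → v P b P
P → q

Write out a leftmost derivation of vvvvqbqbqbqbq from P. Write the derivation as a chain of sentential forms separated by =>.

P => vPbP => vvPbPbP => vvvPbPbPbP => vvvvPbPbPbPbP => vvvvqbPbPbPbP => vvvvqbqbPbPbP => vvvvqbqbqbPbP => vvvvqbqbqbqbP => vvvvqbqbqbqbq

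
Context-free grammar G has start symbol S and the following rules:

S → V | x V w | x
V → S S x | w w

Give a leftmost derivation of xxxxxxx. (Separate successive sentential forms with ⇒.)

S ⇒ V   [S → V]
V ⇒ SSx   [V → S S x]
SSx ⇒ VSx   [S → V]
VSx ⇒ SSxSx   [V → S S x]
SSxSx ⇒ VSxSx   [S → V]
VSxSx ⇒ SSxSxSx   [V → S S x]
SSxSxSx ⇒ xSxSxSx   [S → x]
xSxSxSx ⇒ xxxSxSx   [S → x]
xxxSxSx ⇒ xxxxxSx   [S → x]
xxxxxSx ⇒ xxxxxxx   [S → x]

S⇒V⇒SSx⇒VSx⇒SSxSx⇒VSxSx⇒SSxSxSx⇒xSxSxSx⇒xxxSxSx⇒xxxxxSx⇒xxxxxxx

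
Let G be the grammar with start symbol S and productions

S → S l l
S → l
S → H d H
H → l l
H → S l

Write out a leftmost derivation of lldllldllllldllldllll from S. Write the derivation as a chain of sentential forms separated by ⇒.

S ⇒ Sll   [S → S l l]
Sll ⇒ HdHll   [S → H d H]
HdHll ⇒ SldHll   [H → S l]
SldHll ⇒ HdHldHll   [S → H d H]
HdHldHll ⇒ SldHldHll   [H → S l]
SldHldHll ⇒ SllldHldHll   [S → S l l]
SllldHldHll ⇒ HdHllldHldHll   [S → H d H]
HdHllldHldHll ⇒ SldHllldHldHll   [H → S l]
SldHllldHldHll ⇒ HdHldHllldHldHll   [S → H d H]
HdHldHllldHldHll ⇒ lldHldHllldHldHll   [H → l l]
lldHldHllldHldHll ⇒ lldllldHllldHldHll   [H → l l]
lldllldHllldHldHll ⇒ lldllldllllldHldHll   [H → l l]
lldllldllllldHldHll ⇒ lldllldllllldllldHll   [H → l l]
lldllldllllldllldHll ⇒ lldllldllllldllldllll   [H → l l]

S⇒Sll⇒HdHll⇒SldHll⇒HdHldHll⇒SldHldHll⇒SllldHldHll⇒HdHllldHldHll⇒SldHllldHldHll⇒HdHldHllldHldHll⇒lldHldHllldHldHll⇒lldllldHllldHldHll⇒lldllldllllldHldHll⇒lldllldllllldllldHll⇒lldllldllllldllldllll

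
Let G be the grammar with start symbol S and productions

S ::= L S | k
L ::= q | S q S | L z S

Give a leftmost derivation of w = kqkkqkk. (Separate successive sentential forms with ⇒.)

S⇒LS⇒SqSS⇒LSqSS⇒SqSSqSS⇒kqSSqSS⇒kqkSqSS⇒kqkkqSS⇒kqkkqkS⇒kqkkqkk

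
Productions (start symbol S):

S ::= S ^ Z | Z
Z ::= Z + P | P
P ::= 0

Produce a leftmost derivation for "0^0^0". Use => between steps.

S=>S^Z=>S^Z^Z=>Z^Z^Z=>P^Z^Z=>0^Z^Z=>0^P^Z=>0^0^Z=>0^0^P=>0^0^0

S => S^Z   [S ::= S ^ Z]
S^Z => S^Z^Z   [S ::= S ^ Z]
S^Z^Z => Z^Z^Z   [S ::= Z]
Z^Z^Z => P^Z^Z   [Z ::= P]
P^Z^Z => 0^Z^Z   [P ::= 0]
0^Z^Z => 0^P^Z   [Z ::= P]
0^P^Z => 0^0^Z   [P ::= 0]
0^0^Z => 0^0^P   [Z ::= P]
0^0^P => 0^0^0   [P ::= 0]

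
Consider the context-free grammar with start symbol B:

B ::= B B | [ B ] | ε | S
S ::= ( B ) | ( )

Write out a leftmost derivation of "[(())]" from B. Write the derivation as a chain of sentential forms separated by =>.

B => [B]   [B ::= [ B ]]
[B] => [BB]   [B ::= B B]
[BB] => [BBB]   [B ::= B B]
[BBB] => [SBB]   [B ::= S]
[SBB] => [(B)BB]   [S ::= ( B )]
[(B)BB] => [(S)BB]   [B ::= S]
[(S)BB] => [((B))BB]   [S ::= ( B )]
[((B))BB] => [(())BB]   [B ::= ε]
[(())BB] => [(())B]   [B ::= ε]
[(())B] => [(())]   [B ::= ε]

B => [B] => [BB] => [BBB] => [SBB] => [(B)BB] => [(S)BB] => [((B))BB] => [(())BB] => [(())B] => [(())]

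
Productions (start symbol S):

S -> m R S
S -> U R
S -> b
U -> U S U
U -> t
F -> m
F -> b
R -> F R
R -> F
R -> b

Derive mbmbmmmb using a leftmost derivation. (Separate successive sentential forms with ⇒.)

S ⇒ mRS   [S -> m R S]
mRS ⇒ mbS   [R -> b]
mbS ⇒ mbmRS   [S -> m R S]
mbmRS ⇒ mbmFS   [R -> F]
mbmFS ⇒ mbmbS   [F -> b]
mbmbS ⇒ mbmbmRS   [S -> m R S]
mbmbmRS ⇒ mbmbmFRS   [R -> F R]
mbmbmFRS ⇒ mbmbmmRS   [F -> m]
mbmbmmRS ⇒ mbmbmmFS   [R -> F]
mbmbmmFS ⇒ mbmbmmmS   [F -> m]
mbmbmmmS ⇒ mbmbmmmb   [S -> b]

S ⇒ mRS ⇒ mbS ⇒ mbmRS ⇒ mbmFS ⇒ mbmbS ⇒ mbmbmRS ⇒ mbmbmFRS ⇒ mbmbmmRS ⇒ mbmbmmFS ⇒ mbmbmmmS ⇒ mbmbmmmb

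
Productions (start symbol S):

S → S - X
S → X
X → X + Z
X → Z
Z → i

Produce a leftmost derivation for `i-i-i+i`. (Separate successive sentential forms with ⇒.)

S ⇒ S-X ⇒ S-X-X ⇒ X-X-X ⇒ Z-X-X ⇒ i-X-X ⇒ i-Z-X ⇒ i-i-X ⇒ i-i-X+Z ⇒ i-i-Z+Z ⇒ i-i-i+Z ⇒ i-i-i+i

S ⇒ S-X   [S → S - X]
S-X ⇒ S-X-X   [S → S - X]
S-X-X ⇒ X-X-X   [S → X]
X-X-X ⇒ Z-X-X   [X → Z]
Z-X-X ⇒ i-X-X   [Z → i]
i-X-X ⇒ i-Z-X   [X → Z]
i-Z-X ⇒ i-i-X   [Z → i]
i-i-X ⇒ i-i-X+Z   [X → X + Z]
i-i-X+Z ⇒ i-i-Z+Z   [X → Z]
i-i-Z+Z ⇒ i-i-i+Z   [Z → i]
i-i-i+Z ⇒ i-i-i+i   [Z → i]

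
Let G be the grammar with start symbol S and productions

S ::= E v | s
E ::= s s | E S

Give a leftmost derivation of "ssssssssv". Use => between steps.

S => Ev => ESv => ESSv => ESSSv => ESSSSv => ESSSSSv => ESSSSSSv => ssSSSSSSv => sssSSSSSv => ssssSSSSv => sssssSSSv => ssssssSSv => sssssssSv => ssssssssv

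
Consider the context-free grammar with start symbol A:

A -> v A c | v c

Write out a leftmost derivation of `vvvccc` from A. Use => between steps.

A => vAc   [A -> v A c]
vAc => vvAcc   [A -> v A c]
vvAcc => vvvccc   [A -> v c]

A => vAc => vvAcc => vvvccc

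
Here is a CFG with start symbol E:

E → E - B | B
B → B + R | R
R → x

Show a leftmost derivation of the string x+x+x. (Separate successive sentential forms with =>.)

E => B   [E → B]
B => B+R   [B → B + R]
B+R => B+R+R   [B → B + R]
B+R+R => R+R+R   [B → R]
R+R+R => x+R+R   [R → x]
x+R+R => x+x+R   [R → x]
x+x+R => x+x+x   [R → x]

E => B => B+R => B+R+R => R+R+R => x+R+R => x+x+R => x+x+x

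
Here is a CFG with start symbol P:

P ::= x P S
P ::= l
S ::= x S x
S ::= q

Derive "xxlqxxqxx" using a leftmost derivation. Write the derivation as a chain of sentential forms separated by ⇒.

P ⇒ xPS   [P ::= x P S]
xPS ⇒ xxPSS   [P ::= x P S]
xxPSS ⇒ xxlSS   [P ::= l]
xxlSS ⇒ xxlqS   [S ::= q]
xxlqS ⇒ xxlqxSx   [S ::= x S x]
xxlqxSx ⇒ xxlqxxSxx   [S ::= x S x]
xxlqxxSxx ⇒ xxlqxxqxx   [S ::= q]

P⇒xPS⇒xxPSS⇒xxlSS⇒xxlqS⇒xxlqxSx⇒xxlqxxSxx⇒xxlqxxqxx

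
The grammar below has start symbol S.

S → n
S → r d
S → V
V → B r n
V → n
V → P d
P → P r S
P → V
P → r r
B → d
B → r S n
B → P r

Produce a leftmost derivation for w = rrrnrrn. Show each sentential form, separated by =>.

S => V   [S → V]
V => Brn   [V → B r n]
Brn => Prrn   [B → P r]
Prrn => PrSrrn   [P → P r S]
PrSrrn => rrrSrrn   [P → r r]
rrrSrrn => rrrnrrn   [S → n]

S => V => Brn => Prrn => PrSrrn => rrrSrrn => rrrnrrn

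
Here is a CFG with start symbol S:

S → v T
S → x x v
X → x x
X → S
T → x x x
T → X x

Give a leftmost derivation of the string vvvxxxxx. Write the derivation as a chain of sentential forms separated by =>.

S=>vT=>vXx=>vSx=>vvTx=>vvXxx=>vvSxx=>vvvTxx=>vvvxxxxx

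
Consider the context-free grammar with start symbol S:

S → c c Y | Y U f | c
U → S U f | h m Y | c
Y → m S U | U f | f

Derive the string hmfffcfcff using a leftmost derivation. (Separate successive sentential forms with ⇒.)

S ⇒ YUf ⇒ UfUf ⇒ hmYfUf ⇒ hmffUf ⇒ hmffSUff ⇒ hmffYUfUff ⇒ hmfffUfUff ⇒ hmfffcfUff ⇒ hmfffcfcff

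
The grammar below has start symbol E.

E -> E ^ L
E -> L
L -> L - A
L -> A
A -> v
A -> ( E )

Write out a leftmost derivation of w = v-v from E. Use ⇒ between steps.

E ⇒ L ⇒ L-A ⇒ A-A ⇒ v-A ⇒ v-v

E ⇒ L   [E -> L]
L ⇒ L-A   [L -> L - A]
L-A ⇒ A-A   [L -> A]
A-A ⇒ v-A   [A -> v]
v-A ⇒ v-v   [A -> v]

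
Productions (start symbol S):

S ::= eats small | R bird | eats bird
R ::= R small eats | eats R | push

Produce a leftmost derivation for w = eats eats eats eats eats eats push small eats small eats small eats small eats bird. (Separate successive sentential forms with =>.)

S => R bird => R small eats bird => eats R small eats bird => eats eats R small eats bird => eats eats eats R small eats bird => eats eats eats eats R small eats bird => eats eats eats eats R small eats small eats bird => eats eats eats eats R small eats small eats small eats bird => eats eats eats eats eats R small eats small eats small eats bird => eats eats eats eats eats eats R small eats small eats small eats bird => eats eats eats eats eats eats R small eats small eats small eats small eats bird => eats eats eats eats eats eats push small eats small eats small eats small eats bird

S => R bird   [S ::= R bird]
R bird => R small eats bird   [R ::= R small eats]
R small eats bird => eats R small eats bird   [R ::= eats R]
eats R small eats bird => eats eats R small eats bird   [R ::= eats R]
eats eats R small eats bird => eats eats eats R small eats bird   [R ::= eats R]
eats eats eats R small eats bird => eats eats eats eats R small eats bird   [R ::= eats R]
eats eats eats eats R small eats bird => eats eats eats eats R small eats small eats bird   [R ::= R small eats]
eats eats eats eats R small eats small eats bird => eats eats eats eats R small eats small eats small eats bird   [R ::= R small eats]
eats eats eats eats R small eats small eats small eats bird => eats eats eats eats eats R small eats small eats small eats bird   [R ::= eats R]
eats eats eats eats eats R small eats small eats small eats bird => eats eats eats eats eats eats R small eats small eats small eats bird   [R ::= eats R]
eats eats eats eats eats eats R small eats small eats small eats bird => eats eats eats eats eats eats R small eats small eats small eats small eats bird   [R ::= R small eats]
eats eats eats eats eats eats R small eats small eats small eats small eats bird => eats eats eats eats eats eats push small eats small eats small eats small eats bird   [R ::= push]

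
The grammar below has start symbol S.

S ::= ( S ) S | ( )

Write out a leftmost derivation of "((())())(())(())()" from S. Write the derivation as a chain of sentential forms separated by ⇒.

S⇒(S)S⇒((S)S)S⇒((())S)S⇒((())())S⇒((())())(S)S⇒((())())(())S⇒((())())(())(S)S⇒((())())(())(())S⇒((())())(())(())()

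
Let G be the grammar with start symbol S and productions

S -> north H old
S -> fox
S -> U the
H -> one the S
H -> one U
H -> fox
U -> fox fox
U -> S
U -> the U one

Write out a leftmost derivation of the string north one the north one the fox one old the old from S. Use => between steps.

S => north H old => north one the S old => north one the U the old => north one the S the old => north one the north H old the old => north one the north one U old the old => north one the north one the U one old the old => north one the north one the S one old the old => north one the north one the fox one old the old

S => north H old   [S -> north H old]
north H old => north one the S old   [H -> one the S]
north one the S old => north one the U the old   [S -> U the]
north one the U the old => north one the S the old   [U -> S]
north one the S the old => north one the north H old the old   [S -> north H old]
north one the north H old the old => north one the north one U old the old   [H -> one U]
north one the north one U old the old => north one the north one the U one old the old   [U -> the U one]
north one the north one the U one old the old => north one the north one the S one old the old   [U -> S]
north one the north one the S one old the old => north one the north one the fox one old the old   [S -> fox]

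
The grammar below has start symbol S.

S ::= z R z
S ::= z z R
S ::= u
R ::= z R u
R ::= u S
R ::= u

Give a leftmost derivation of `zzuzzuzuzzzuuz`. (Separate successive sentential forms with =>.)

S=>zzR=>zzuS=>zzuzzR=>zzuzzuS=>zzuzzuzRz=>zzuzzuzuSz=>zzuzzuzuzzRz=>zzuzzuzuzzzRuz=>zzuzzuzuzzzuuz

S => zzR   [S ::= z z R]
zzR => zzuS   [R ::= u S]
zzuS => zzuzzR   [S ::= z z R]
zzuzzR => zzuzzuS   [R ::= u S]
zzuzzuS => zzuzzuzRz   [S ::= z R z]
zzuzzuzRz => zzuzzuzuSz   [R ::= u S]
zzuzzuzuSz => zzuzzuzuzzRz   [S ::= z z R]
zzuzzuzuzzRz => zzuzzuzuzzzRuz   [R ::= z R u]
zzuzzuzuzzzRuz => zzuzzuzuzzzuuz   [R ::= u]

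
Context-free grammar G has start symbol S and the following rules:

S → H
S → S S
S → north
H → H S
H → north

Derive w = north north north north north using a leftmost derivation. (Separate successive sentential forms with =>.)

S => S S => S S S => H S S => H S S S => H S S S S => north S S S S => north north S S S => north north north S S => north north north north S => north north north north north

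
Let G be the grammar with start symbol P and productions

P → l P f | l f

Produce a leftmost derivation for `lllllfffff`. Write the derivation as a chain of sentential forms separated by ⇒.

P ⇒ lPf ⇒ llPff ⇒ lllPfff ⇒ llllPffff ⇒ lllllfffff

P ⇒ lPf   [P → l P f]
lPf ⇒ llPff   [P → l P f]
llPff ⇒ lllPfff   [P → l P f]
lllPfff ⇒ llllPffff   [P → l P f]
llllPffff ⇒ lllllfffff   [P → l f]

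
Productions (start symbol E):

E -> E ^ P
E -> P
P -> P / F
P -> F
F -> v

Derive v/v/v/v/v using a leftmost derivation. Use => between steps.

E=>P=>P/F=>P/F/F=>P/F/F/F=>P/F/F/F/F=>F/F/F/F/F=>v/F/F/F/F=>v/v/F/F/F=>v/v/v/F/F=>v/v/v/v/F=>v/v/v/v/v

E => P   [E -> P]
P => P/F   [P -> P / F]
P/F => P/F/F   [P -> P / F]
P/F/F => P/F/F/F   [P -> P / F]
P/F/F/F => P/F/F/F/F   [P -> P / F]
P/F/F/F/F => F/F/F/F/F   [P -> F]
F/F/F/F/F => v/F/F/F/F   [F -> v]
v/F/F/F/F => v/v/F/F/F   [F -> v]
v/v/F/F/F => v/v/v/F/F   [F -> v]
v/v/v/F/F => v/v/v/v/F   [F -> v]
v/v/v/v/F => v/v/v/v/v   [F -> v]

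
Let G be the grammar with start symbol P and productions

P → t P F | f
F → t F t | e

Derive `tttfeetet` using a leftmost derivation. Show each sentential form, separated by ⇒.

P⇒tPF⇒ttPFF⇒tttPFFF⇒tttfFFF⇒tttfeFF⇒tttfeeF⇒tttfeetFt⇒tttfeetet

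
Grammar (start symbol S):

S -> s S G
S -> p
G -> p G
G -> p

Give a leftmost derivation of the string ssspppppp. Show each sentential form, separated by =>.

S => sSG => ssSGG => sssSGGG => ssspGGG => sssppGGG => ssspppGG => sssppppGG => ssspppppG => ssspppppp

S => sSG   [S -> s S G]
sSG => ssSGG   [S -> s S G]
ssSGG => sssSGGG   [S -> s S G]
sssSGGG => ssspGGG   [S -> p]
ssspGGG => sssppGGG   [G -> p G]
sssppGGG => ssspppGG   [G -> p]
ssspppGG => sssppppGG   [G -> p G]
sssppppGG => ssspppppG   [G -> p]
ssspppppG => ssspppppp   [G -> p]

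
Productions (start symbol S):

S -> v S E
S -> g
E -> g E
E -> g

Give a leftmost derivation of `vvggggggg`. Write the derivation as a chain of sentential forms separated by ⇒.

S ⇒ vSE   [S -> v S E]
vSE ⇒ vvSEE   [S -> v S E]
vvSEE ⇒ vvgEE   [S -> g]
vvgEE ⇒ vvggE   [E -> g]
vvggE ⇒ vvgggE   [E -> g E]
vvgggE ⇒ vvggggE   [E -> g E]
vvggggE ⇒ vvgggggE   [E -> g E]
vvgggggE ⇒ vvggggggE   [E -> g E]
vvggggggE ⇒ vvggggggg   [E -> g]

S⇒vSE⇒vvSEE⇒vvgEE⇒vvggE⇒vvgggE⇒vvggggE⇒vvgggggE⇒vvggggggE⇒vvggggggg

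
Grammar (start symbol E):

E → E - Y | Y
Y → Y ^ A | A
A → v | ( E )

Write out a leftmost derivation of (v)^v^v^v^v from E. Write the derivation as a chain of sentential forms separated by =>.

E => Y => Y^A => Y^A^A => Y^A^A^A => Y^A^A^A^A => A^A^A^A^A => (E)^A^A^A^A => (Y)^A^A^A^A => (A)^A^A^A^A => (v)^A^A^A^A => (v)^v^A^A^A => (v)^v^v^A^A => (v)^v^v^v^A => (v)^v^v^v^v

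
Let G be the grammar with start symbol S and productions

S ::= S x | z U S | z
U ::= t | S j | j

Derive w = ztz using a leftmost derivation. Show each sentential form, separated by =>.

S=>zUS=>ztS=>ztz

S => zUS   [S ::= z U S]
zUS => ztS   [U ::= t]
ztS => ztz   [S ::= z]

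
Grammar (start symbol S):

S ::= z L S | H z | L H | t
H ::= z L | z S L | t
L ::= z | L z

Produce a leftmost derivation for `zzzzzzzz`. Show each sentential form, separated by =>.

S => LH => LzH => LzzH => LzzzH => LzzzzH => LzzzzzH => zzzzzzH => zzzzzzzL => zzzzzzzz

S => LH   [S ::= L H]
LH => LzH   [L ::= L z]
LzH => LzzH   [L ::= L z]
LzzH => LzzzH   [L ::= L z]
LzzzH => LzzzzH   [L ::= L z]
LzzzzH => LzzzzzH   [L ::= L z]
LzzzzzH => zzzzzzH   [L ::= z]
zzzzzzH => zzzzzzzL   [H ::= z L]
zzzzzzzL => zzzzzzzz   [L ::= z]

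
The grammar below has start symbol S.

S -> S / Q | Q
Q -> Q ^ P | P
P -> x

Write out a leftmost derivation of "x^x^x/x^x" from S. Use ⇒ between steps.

S ⇒ S/Q ⇒ Q/Q ⇒ Q^P/Q ⇒ Q^P^P/Q ⇒ P^P^P/Q ⇒ x^P^P/Q ⇒ x^x^P/Q ⇒ x^x^x/Q ⇒ x^x^x/Q^P ⇒ x^x^x/P^P ⇒ x^x^x/x^P ⇒ x^x^x/x^x

S ⇒ S/Q   [S -> S / Q]
S/Q ⇒ Q/Q   [S -> Q]
Q/Q ⇒ Q^P/Q   [Q -> Q ^ P]
Q^P/Q ⇒ Q^P^P/Q   [Q -> Q ^ P]
Q^P^P/Q ⇒ P^P^P/Q   [Q -> P]
P^P^P/Q ⇒ x^P^P/Q   [P -> x]
x^P^P/Q ⇒ x^x^P/Q   [P -> x]
x^x^P/Q ⇒ x^x^x/Q   [P -> x]
x^x^x/Q ⇒ x^x^x/Q^P   [Q -> Q ^ P]
x^x^x/Q^P ⇒ x^x^x/P^P   [Q -> P]
x^x^x/P^P ⇒ x^x^x/x^P   [P -> x]
x^x^x/x^P ⇒ x^x^x/x^x   [P -> x]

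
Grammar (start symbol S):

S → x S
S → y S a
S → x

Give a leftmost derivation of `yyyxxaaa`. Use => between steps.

S=>ySa=>yySaa=>yyySaaa=>yyyxSaaa=>yyyxxaaa

S => ySa   [S → y S a]
ySa => yySaa   [S → y S a]
yySaa => yyySaaa   [S → y S a]
yyySaaa => yyyxSaaa   [S → x S]
yyyxSaaa => yyyxxaaa   [S → x]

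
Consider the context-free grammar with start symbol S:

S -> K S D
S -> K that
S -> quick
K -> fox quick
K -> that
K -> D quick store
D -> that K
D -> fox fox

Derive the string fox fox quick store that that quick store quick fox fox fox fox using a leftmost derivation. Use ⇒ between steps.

S ⇒ K S D ⇒ D quick store S D ⇒ fox fox quick store S D ⇒ fox fox quick store K S D D ⇒ fox fox quick store D quick store S D D ⇒ fox fox quick store that K quick store S D D ⇒ fox fox quick store that that quick store S D D ⇒ fox fox quick store that that quick store quick D D ⇒ fox fox quick store that that quick store quick fox fox D ⇒ fox fox quick store that that quick store quick fox fox fox fox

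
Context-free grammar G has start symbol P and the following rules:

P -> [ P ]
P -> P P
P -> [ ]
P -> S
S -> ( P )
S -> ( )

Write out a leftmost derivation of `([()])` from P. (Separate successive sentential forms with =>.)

P=>S=>(P)=>([P])=>([S])=>([()])

P => S   [P -> S]
S => (P)   [S -> ( P )]
(P) => ([P])   [P -> [ P ]]
([P]) => ([S])   [P -> S]
([S]) => ([()])   [S -> ( )]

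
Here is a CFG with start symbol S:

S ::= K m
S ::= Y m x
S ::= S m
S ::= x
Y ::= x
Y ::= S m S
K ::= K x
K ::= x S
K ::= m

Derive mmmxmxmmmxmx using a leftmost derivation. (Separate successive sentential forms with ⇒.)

S ⇒ Ymx ⇒ SmSmx ⇒ SmmSmx ⇒ SmmmSmx ⇒ YmxmmmSmx ⇒ SmSmxmmmSmx ⇒ KmmSmxmmmSmx ⇒ mmmSmxmmmSmx ⇒ mmmxmxmmmSmx ⇒ mmmxmxmmmxmx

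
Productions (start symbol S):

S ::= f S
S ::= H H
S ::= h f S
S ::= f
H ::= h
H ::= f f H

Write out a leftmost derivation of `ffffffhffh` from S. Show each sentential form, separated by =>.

S => HH => ffHH => ffffHH => ffffffHH => ffffffhH => ffffffhffH => ffffffhffh

S => HH   [S ::= H H]
HH => ffHH   [H ::= f f H]
ffHH => ffffHH   [H ::= f f H]
ffffHH => ffffffHH   [H ::= f f H]
ffffffHH => ffffffhH   [H ::= h]
ffffffhH => ffffffhffH   [H ::= f f H]
ffffffhffH => ffffffhffh   [H ::= h]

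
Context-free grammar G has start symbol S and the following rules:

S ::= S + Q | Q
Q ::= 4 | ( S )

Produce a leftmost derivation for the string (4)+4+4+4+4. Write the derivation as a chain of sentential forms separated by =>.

S => S+Q   [S ::= S + Q]
S+Q => S+Q+Q   [S ::= S + Q]
S+Q+Q => S+Q+Q+Q   [S ::= S + Q]
S+Q+Q+Q => S+Q+Q+Q+Q   [S ::= S + Q]
S+Q+Q+Q+Q => Q+Q+Q+Q+Q   [S ::= Q]
Q+Q+Q+Q+Q => (S)+Q+Q+Q+Q   [Q ::= ( S )]
(S)+Q+Q+Q+Q => (Q)+Q+Q+Q+Q   [S ::= Q]
(Q)+Q+Q+Q+Q => (4)+Q+Q+Q+Q   [Q ::= 4]
(4)+Q+Q+Q+Q => (4)+4+Q+Q+Q   [Q ::= 4]
(4)+4+Q+Q+Q => (4)+4+4+Q+Q   [Q ::= 4]
(4)+4+4+Q+Q => (4)+4+4+4+Q   [Q ::= 4]
(4)+4+4+4+Q => (4)+4+4+4+4   [Q ::= 4]

S => S+Q => S+Q+Q => S+Q+Q+Q => S+Q+Q+Q+Q => Q+Q+Q+Q+Q => (S)+Q+Q+Q+Q => (Q)+Q+Q+Q+Q => (4)+Q+Q+Q+Q => (4)+4+Q+Q+Q => (4)+4+4+Q+Q => (4)+4+4+4+Q => (4)+4+4+4+4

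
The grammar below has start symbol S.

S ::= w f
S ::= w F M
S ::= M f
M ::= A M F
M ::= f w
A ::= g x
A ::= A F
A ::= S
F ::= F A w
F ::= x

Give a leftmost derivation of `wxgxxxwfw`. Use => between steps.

S => wFM => wFAwM => wxAwM => wxAFwM => wxAFFwM => wxgxFFwM => wxgxxFwM => wxgxxxwM => wxgxxxwfw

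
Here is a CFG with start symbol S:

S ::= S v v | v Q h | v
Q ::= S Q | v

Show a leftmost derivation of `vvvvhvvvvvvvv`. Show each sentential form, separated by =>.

S => Svv   [S ::= S v v]
Svv => Svvvv   [S ::= S v v]
Svvvv => Svvvvvv   [S ::= S v v]
Svvvvvv => Svvvvvvvv   [S ::= S v v]
Svvvvvvvv => vQhvvvvvvvv   [S ::= v Q h]
vQhvvvvvvvv => vSQhvvvvvvvv   [Q ::= S Q]
vSQhvvvvvvvv => vvQhvvvvvvvv   [S ::= v]
vvQhvvvvvvvv => vvSQhvvvvvvvv   [Q ::= S Q]
vvSQhvvvvvvvv => vvvQhvvvvvvvv   [S ::= v]
vvvQhvvvvvvvv => vvvvhvvvvvvvv   [Q ::= v]

S=>Svv=>Svvvv=>Svvvvvv=>Svvvvvvvv=>vQhvvvvvvvv=>vSQhvvvvvvvv=>vvQhvvvvvvvv=>vvSQhvvvvvvvv=>vvvQhvvvvvvvv=>vvvvhvvvvvvvv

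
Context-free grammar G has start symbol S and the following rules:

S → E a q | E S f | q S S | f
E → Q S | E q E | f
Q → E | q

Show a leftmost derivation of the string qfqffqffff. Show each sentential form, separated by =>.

S => qSS => qESfS => qEqESfS => qQSqESfS => qESqESfS => qEqESqESfS => qfqESqESfS => qfqfSqESfS => qfqffqESfS => qfqffqfSfS => qfqffqfffS => qfqffqffff

S => qSS   [S → q S S]
qSS => qESfS   [S → E S f]
qESfS => qEqESfS   [E → E q E]
qEqESfS => qQSqESfS   [E → Q S]
qQSqESfS => qESqESfS   [Q → E]
qESqESfS => qEqESqESfS   [E → E q E]
qEqESqESfS => qfqESqESfS   [E → f]
qfqESqESfS => qfqfSqESfS   [E → f]
qfqfSqESfS => qfqffqESfS   [S → f]
qfqffqESfS => qfqffqfSfS   [E → f]
qfqffqfSfS => qfqffqfffS   [S → f]
qfqffqfffS => qfqffqffff   [S → f]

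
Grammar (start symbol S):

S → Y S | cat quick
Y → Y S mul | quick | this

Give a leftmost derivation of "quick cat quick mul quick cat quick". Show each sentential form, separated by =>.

S => Y S   [S → Y S]
Y S => Y S mul S   [Y → Y S mul]
Y S mul S => quick S mul S   [Y → quick]
quick S mul S => quick cat quick mul S   [S → cat quick]
quick cat quick mul S => quick cat quick mul Y S   [S → Y S]
quick cat quick mul Y S => quick cat quick mul quick S   [Y → quick]
quick cat quick mul quick S => quick cat quick mul quick cat quick   [S → cat quick]

S => Y S => Y S mul S => quick S mul S => quick cat quick mul S => quick cat quick mul Y S => quick cat quick mul quick S => quick cat quick mul quick cat quick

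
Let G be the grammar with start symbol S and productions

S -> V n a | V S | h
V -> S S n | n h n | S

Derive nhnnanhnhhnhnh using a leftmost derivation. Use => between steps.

S => VS => SSnS => VnaSnS => nhnnaSnS => nhnnaVSnS => nhnnaSSnSnS => nhnnaVSSnSnS => nhnnanhnSSnSnS => nhnnanhnhSnSnS => nhnnanhnhhnSnS => nhnnanhnhhnhnS => nhnnanhnhhnhnh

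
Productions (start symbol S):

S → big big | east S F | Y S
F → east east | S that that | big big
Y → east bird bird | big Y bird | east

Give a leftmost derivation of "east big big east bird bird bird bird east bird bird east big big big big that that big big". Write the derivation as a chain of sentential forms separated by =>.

S => east S F => east Y S F => east big Y bird S F => east big big Y bird bird S F => east big big east bird bird bird bird S F => east big big east bird bird bird bird Y S F => east big big east bird bird bird bird east bird bird S F => east big big east bird bird bird bird east bird bird east S F F => east big big east bird bird bird bird east bird bird east big big F F => east big big east bird bird bird bird east bird bird east big big S that that F => east big big east bird bird bird bird east bird bird east big big big big that that F => east big big east bird bird bird bird east bird bird east big big big big that that big big

S => east S F   [S → east S F]
east S F => east Y S F   [S → Y S]
east Y S F => east big Y bird S F   [Y → big Y bird]
east big Y bird S F => east big big Y bird bird S F   [Y → big Y bird]
east big big Y bird bird S F => east big big east bird bird bird bird S F   [Y → east bird bird]
east big big east bird bird bird bird S F => east big big east bird bird bird bird Y S F   [S → Y S]
east big big east bird bird bird bird Y S F => east big big east bird bird bird bird east bird bird S F   [Y → east bird bird]
east big big east bird bird bird bird east bird bird S F => east big big east bird bird bird bird east bird bird east S F F   [S → east S F]
east big big east bird bird bird bird east bird bird east S F F => east big big east bird bird bird bird east bird bird east big big F F   [S → big big]
east big big east bird bird bird bird east bird bird east big big F F => east big big east bird bird bird bird east bird bird east big big S that that F   [F → S that that]
east big big east bird bird bird bird east bird bird east big big S that that F => east big big east bird bird bird bird east bird bird east big big big big that that F   [S → big big]
east big big east bird bird bird bird east bird bird east big big big big that that F => east big big east bird bird bird bird east bird bird east big big big big that that big big   [F → big big]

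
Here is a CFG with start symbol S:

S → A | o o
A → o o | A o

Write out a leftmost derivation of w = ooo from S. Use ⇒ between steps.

S ⇒ A ⇒ Ao ⇒ ooo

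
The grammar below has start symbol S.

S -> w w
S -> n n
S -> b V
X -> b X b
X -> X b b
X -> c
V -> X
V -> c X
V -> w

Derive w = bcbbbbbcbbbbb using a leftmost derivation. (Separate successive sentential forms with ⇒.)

S ⇒ bV   [S -> b V]
bV ⇒ bcX   [V -> c X]
bcX ⇒ bcbXb   [X -> b X b]
bcbXb ⇒ bcbbXbb   [X -> b X b]
bcbbXbb ⇒ bcbbbXbbb   [X -> b X b]
bcbbbXbbb ⇒ bcbbbbXbbbb   [X -> b X b]
bcbbbbXbbbb ⇒ bcbbbbbXbbbbb   [X -> b X b]
bcbbbbbXbbbbb ⇒ bcbbbbbcbbbbb   [X -> c]

S ⇒ bV ⇒ bcX ⇒ bcbXb ⇒ bcbbXbb ⇒ bcbbbXbbb ⇒ bcbbbbXbbbb ⇒ bcbbbbbXbbbbb ⇒ bcbbbbbcbbbbb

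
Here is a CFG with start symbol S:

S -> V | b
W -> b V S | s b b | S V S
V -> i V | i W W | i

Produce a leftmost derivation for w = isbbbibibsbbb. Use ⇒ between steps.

S ⇒ V ⇒ iWW ⇒ isbbW ⇒ isbbbVS ⇒ isbbbiWWS ⇒ isbbbibVSWS ⇒ isbbbibiSWS ⇒ isbbbibibWS ⇒ isbbbibibsbbS ⇒ isbbbibibsbbb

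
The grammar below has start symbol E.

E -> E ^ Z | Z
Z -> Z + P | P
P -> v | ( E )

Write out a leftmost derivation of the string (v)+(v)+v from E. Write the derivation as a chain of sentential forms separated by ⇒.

E ⇒ Z ⇒ Z+P ⇒ Z+P+P ⇒ P+P+P ⇒ (E)+P+P ⇒ (Z)+P+P ⇒ (P)+P+P ⇒ (v)+P+P ⇒ (v)+(E)+P ⇒ (v)+(Z)+P ⇒ (v)+(P)+P ⇒ (v)+(v)+P ⇒ (v)+(v)+v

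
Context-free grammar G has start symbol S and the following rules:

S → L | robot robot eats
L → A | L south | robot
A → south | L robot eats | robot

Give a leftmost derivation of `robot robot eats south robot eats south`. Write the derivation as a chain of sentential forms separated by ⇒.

S ⇒ L   [S → L]
L ⇒ L south   [L → L south]
L south ⇒ A south   [L → A]
A south ⇒ L robot eats south   [A → L robot eats]
L robot eats south ⇒ L south robot eats south   [L → L south]
L south robot eats south ⇒ A south robot eats south   [L → A]
A south robot eats south ⇒ L robot eats south robot eats south   [A → L robot eats]
L robot eats south robot eats south ⇒ robot robot eats south robot eats south   [L → robot]

S ⇒ L ⇒ L south ⇒ A south ⇒ L robot eats south ⇒ L south robot eats south ⇒ A south robot eats south ⇒ L robot eats south robot eats south ⇒ robot robot eats south robot eats south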